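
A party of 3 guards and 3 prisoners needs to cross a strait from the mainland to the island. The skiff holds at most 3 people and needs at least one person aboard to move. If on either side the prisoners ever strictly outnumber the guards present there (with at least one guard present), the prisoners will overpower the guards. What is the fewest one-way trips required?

Counting alone: each trip to the island takes at most 3 across and each return brings at least 1 back, so after t trips out (and t−1 returns) at most 3t − (t−1) of the 6 are across; that first reaches 6 at t = 3, so at least 5 crossings are needed.
The plan below uses exactly 5 crossings, so it is optimal:
1. 2 prisoners → the island.  (the mainland: 3G 1P; the island: 0G 2P)
2. 1 prisoner ← the mainland.  (the mainland: 3G 2P; the island: 0G 1P)
3. 3 guards → the island.  (the mainland: 0G 2P; the island: 3G 1P)
4. 1 prisoner ← the mainland.  (the mainland: 0G 3P; the island: 3G 0P)
5. 3 prisoners → the island.  (the mainland: 0G 0P; the island: 3G 3P)

5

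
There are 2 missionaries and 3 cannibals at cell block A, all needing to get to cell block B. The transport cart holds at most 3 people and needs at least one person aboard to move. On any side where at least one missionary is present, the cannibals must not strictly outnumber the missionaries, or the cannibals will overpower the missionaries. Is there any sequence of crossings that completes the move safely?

No

The cannibals already outnumber the missionaries at cell block A before anyone moves, so the starting position itself is disallowed.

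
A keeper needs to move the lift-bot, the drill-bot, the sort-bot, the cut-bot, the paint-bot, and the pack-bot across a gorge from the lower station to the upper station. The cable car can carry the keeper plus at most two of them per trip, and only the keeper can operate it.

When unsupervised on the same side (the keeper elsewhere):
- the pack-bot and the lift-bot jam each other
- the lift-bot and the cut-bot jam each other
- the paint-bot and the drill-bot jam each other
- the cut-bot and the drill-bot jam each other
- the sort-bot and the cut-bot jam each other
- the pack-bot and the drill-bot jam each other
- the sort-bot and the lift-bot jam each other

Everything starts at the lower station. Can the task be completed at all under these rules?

No

Whatever the first load, the items left behind include a forbidden pair without the keeper. No opening move is safe, so no plan exists.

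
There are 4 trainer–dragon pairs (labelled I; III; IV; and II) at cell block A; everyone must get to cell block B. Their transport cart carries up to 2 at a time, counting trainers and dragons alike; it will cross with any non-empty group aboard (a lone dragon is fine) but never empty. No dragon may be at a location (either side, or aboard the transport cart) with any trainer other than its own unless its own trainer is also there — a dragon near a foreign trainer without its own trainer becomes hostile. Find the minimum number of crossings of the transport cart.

Following every safe sequence of crossings from the start, the most of the 8 that can be at cell block B as the transport cart arrives there on crossings 1, 3, 5 is 2, 3, 4 respectively; the best ever achieved is 4 of 8.
From crossing 7 on, no configuration arises that was not already reachable earlier: only 44 distinct safe configurations (who is on which side, and where the transport cart is) can ever be reached, none of them has everyone across, and every continuation just revisits them. So no valid plan exists.

impossible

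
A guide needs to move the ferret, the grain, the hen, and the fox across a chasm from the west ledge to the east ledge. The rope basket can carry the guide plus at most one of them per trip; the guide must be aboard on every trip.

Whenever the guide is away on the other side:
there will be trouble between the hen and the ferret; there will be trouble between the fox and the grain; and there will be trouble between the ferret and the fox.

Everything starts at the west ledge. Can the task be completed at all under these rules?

No

Whatever the first load, the items left behind include a forbidden pair without the guide. No opening move is safe, so no plan exists.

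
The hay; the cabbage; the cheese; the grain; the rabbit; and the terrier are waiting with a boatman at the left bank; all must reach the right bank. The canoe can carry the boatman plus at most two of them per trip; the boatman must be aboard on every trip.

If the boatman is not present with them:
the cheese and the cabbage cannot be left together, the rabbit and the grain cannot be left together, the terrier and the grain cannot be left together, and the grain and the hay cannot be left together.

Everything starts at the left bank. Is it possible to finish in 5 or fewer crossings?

Counting alone: the boatman can take at most 2 across per trip to the right bank, so moving all 6 needs at least 3 loaded trips out, with a return between consecutive ones — at least 5 crossings.
The safety rule pushes this higher. Following every safe sequence of crossings, the most of the 6 that can be at the right bank as the canoe arrives there on crossing 5 is 5 — never all 6.
So the move cannot be finished within 5 crossings. (The shortest complete plan takes 7:)
1. Boatman goes to the right bank with the cabbage and the grain.
2. Boatman goes back to the left bank alone.
3. Boatman goes to the right bank with the hay.
4. Boatman goes back to the left bank with the grain.
5. Boatman goes to the right bank with the rabbit and the terrier.
6. Boatman goes back to the left bank alone.
7. Boatman goes to the right bank with the cheese and the grain.

No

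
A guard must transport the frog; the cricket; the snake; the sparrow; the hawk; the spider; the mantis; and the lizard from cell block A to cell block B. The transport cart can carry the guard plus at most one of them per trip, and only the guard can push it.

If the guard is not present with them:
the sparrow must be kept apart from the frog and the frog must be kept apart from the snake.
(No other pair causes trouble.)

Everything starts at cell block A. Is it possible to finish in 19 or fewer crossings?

Yes

Yes — this plan uses 17 crossings (≤ 19):
1. Guard goes to cell block B with the frog.
2. Guard goes back to cell block A alone.
3. Guard goes to cell block B with the cricket.
4. Guard goes back to cell block A alone.
5. Guard goes to cell block B with the snake.
6. Guard goes back to cell block A with the frog.
7. Guard goes to cell block B with the sparrow.
8. Guard goes back to cell block A alone.
9. Guard goes to cell block B with the hawk.
10. Guard goes back to cell block A alone.
11. Guard goes to cell block B with the spider.
12. Guard goes back to cell block A alone.
13. Guard goes to cell block B with the mantis.
14. Guard goes back to cell block A alone.
15. Guard goes to cell block B with the lizard.
16. Guard goes back to cell block A alone.
17. Guard goes to cell block B with the frog.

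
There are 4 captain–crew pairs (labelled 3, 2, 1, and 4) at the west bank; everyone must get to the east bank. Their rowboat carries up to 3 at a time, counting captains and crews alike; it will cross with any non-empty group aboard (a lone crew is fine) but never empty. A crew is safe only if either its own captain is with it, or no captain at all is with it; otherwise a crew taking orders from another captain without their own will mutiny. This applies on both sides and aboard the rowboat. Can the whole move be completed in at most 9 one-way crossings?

Yes — this plan uses 9 crossings (≤ 9):
1. captain 3 and crew 3 cross → the east bank.
2. captain 3 crosses ← the west bank.
3. captain 2, captain 3, and crew 2 cross → the east bank.
4. captain 3 and crew 3 cross ← the west bank.
5. captain 1, captain 3, and captain 4 cross → the east bank.
6. crew 2 crosses ← the west bank.
7. crew 2 and crew 3 cross → the east bank.
8. crew 3 crosses ← the west bank.
9. crew 1, crew 3, and crew 4 cross → the east bank.

Yes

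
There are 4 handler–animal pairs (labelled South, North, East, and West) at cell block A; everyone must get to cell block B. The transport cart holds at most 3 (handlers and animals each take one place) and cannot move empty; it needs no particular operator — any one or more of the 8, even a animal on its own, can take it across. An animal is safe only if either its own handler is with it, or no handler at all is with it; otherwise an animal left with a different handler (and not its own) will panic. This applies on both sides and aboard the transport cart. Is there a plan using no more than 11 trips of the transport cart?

Yes — this plan uses 9 crossings (≤ 11):
1. animal South and handler South cross → cell block B.
2. handler South crosses ← cell block A.
3. animal North, handler North, and handler South cross → cell block B.
4. animal South and handler South cross ← cell block A.
5. handler East, handler South, and handler West cross → cell block B.
6. animal North crosses ← cell block A.
7. animal North and animal South cross → cell block B.
8. animal South crosses ← cell block A.
9. animal East, animal South, and animal West cross → cell block B.

Yes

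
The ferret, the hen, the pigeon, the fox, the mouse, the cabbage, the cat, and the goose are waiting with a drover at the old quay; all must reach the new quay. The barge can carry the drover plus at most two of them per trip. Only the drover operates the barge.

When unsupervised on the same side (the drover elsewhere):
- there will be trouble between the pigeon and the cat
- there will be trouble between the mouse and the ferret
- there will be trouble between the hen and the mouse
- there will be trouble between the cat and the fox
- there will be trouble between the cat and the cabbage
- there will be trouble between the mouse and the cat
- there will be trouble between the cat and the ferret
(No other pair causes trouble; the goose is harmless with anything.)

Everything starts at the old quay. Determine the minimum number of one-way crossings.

13

Counting alone: the drover can take at most 2 across per trip to the new quay, so moving all 8 needs at least 4 loaded trips out, with a return between consecutive ones — at least 7 crossings.
The safety rule pushes this higher. Following every safe sequence of crossings, the most of the 8 that can be at the new quay as the barge arrives there on crossings 7, 9, 11 is 5, 6, 7 respectively — never all 8.
So no plan with fewer than 13 crossings exists, and this one achieves 13:
1. Drover goes to the new quay with the cat and the mouse.
2. Drover goes back to the old quay with the mouse.
3. Drover goes to the new quay with the ferret and the hen.
4. Drover goes back to the old quay with the ferret.
5. Drover goes to the new quay with the ferret and the pigeon.
6. Drover goes back to the old quay with the cat.
7. Drover goes to the new quay with the cat and the fox.
8. Drover goes back to the old quay with the cat.
9. Drover goes to the new quay with the cabbage and the mouse.
10. Drover goes back to the old quay with the mouse.
11. Drover goes to the new quay with the goose and the mouse.
12. Drover goes back to the old quay with the mouse.
13. Drover goes to the new quay with the cat and the mouse.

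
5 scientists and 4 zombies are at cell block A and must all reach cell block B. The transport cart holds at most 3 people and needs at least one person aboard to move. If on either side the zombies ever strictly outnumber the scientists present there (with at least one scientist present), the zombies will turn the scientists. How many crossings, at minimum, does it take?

Counting alone: each trip to cell block B takes at most 3 across and each return brings at least 1 back, so after t trips out (and t−1 returns) at most 3t − (t−1) of the 9 are across; that first reaches 9 at t = 4, so at least 7 crossings are needed.
The plan below uses exactly 7 crossings, so it is optimal:
1. 3 zombies → cell block B.  (cell block A: 5S 1Z; cell block B: 0S 3Z)
2. 1 zombie ← cell block A.  (cell block A: 5S 2Z; cell block B: 0S 2Z)
3. 3 scientists → cell block B.  (cell block A: 2S 2Z; cell block B: 3S 2Z)
4. 1 scientist ← cell block A.  (cell block A: 3S 2Z; cell block B: 2S 2Z)
5. 2 scientists and 1 zombie → cell block B.  (cell block A: 1S 1Z; cell block B: 4S 3Z)
6. 1 scientist ← cell block A.  (cell block A: 2S 1Z; cell block B: 3S 3Z)
7. 2 scientists and 1 zombie → cell block B.  (cell block A: 0S 0Z; cell block B: 5S 4Z)

7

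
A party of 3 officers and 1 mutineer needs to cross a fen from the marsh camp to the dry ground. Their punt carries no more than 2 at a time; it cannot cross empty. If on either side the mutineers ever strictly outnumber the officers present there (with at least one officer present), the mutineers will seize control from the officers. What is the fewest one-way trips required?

Counting alone: each trip to the dry ground takes at most 2 across and each return brings at least 1 back, so after t trips out (and t−1 returns) at most 2t − (t−1) of the 4 are across; that first reaches 4 at t = 3, so at least 5 crossings are needed.
The plan below uses exactly 5 crossings, so it is optimal:
1. 1 officer and 1 mutineer → the dry ground.  (the marsh camp: 2O 0M; the dry ground: 1O 1M)
2. 1 mutineer ← the marsh camp.  (the marsh camp: 2O 1M; the dry ground: 1O 0M)
3. 1 officer and 1 mutineer → the dry ground.  (the marsh camp: 1O 0M; the dry ground: 2O 1M)
4. 1 mutineer ← the marsh camp.  (the marsh camp: 1O 1M; the dry ground: 2O 0M)
5. 1 officer and 1 mutineer → the dry ground.  (the marsh camp: 0O 0M; the dry ground: 3O 1M)

5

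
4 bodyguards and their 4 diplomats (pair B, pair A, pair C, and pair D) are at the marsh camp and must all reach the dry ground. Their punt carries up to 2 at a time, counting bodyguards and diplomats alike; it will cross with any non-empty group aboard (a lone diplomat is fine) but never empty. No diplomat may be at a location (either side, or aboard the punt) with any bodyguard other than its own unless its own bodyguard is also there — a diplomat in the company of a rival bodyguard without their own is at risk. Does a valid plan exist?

No

Following every safe sequence of crossings from the start, the most of the 8 that can be at the dry ground as the punt arrives there on crossings 1, 3, 5 is 2, 3, 4 respectively; the best ever achieved is 4 of 8.
From crossing 7 on, no configuration arises that was not already reachable earlier: only 44 distinct safe configurations (who is on which side, and where the punt is) can ever be reached, none of them has everyone across, and every continuation just revisits them. So no valid plan exists.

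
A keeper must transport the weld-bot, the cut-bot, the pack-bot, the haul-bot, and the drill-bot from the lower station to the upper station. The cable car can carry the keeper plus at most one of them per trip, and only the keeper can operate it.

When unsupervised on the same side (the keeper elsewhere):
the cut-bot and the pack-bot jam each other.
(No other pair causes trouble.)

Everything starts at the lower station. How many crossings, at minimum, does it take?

Counting alone: the keeper can take at most 1 across per trip to the upper station, so moving all 5 needs at least 5 loaded trips out, with a return between consecutive ones — at least 9 crossings.
The plan below uses exactly 9 crossings, so it is optimal:
1. Keeper goes to the upper station with the cut-bot.
2. Keeper goes back to the lower station alone.
3. Keeper goes to the upper station with the weld-bot.
4. Keeper goes back to the lower station alone.
5. Keeper goes to the upper station with the haul-bot.
6. Keeper goes back to the lower station alone.
7. Keeper goes to the upper station with the drill-bot.
8. Keeper goes back to the lower station alone.
9. Keeper goes to the upper station with the pack-bot.

9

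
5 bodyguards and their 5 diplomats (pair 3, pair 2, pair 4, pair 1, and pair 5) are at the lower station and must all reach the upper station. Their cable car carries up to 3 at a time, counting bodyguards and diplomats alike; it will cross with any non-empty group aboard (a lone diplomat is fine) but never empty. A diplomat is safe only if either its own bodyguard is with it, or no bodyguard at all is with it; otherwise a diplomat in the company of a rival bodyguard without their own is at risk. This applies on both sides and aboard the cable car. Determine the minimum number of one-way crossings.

Counting alone: each trip to the upper station takes at most 3 across and each return brings at least 1 back, so after t trips out (and t−1 returns) at most 3t − (t−1) of the 10 are across; that first reaches 10 at t = 5, so at least 9 crossings are needed.
The safety rule pushes this higher. Following every safe sequence of crossings, the most of the 10 that can be at the upper station as the cable car arrives there on crossing 9 is 9 — never all 10.
So no plan with fewer than 11 crossings exists, and this one achieves 11:
1. bodyguard 3 and diplomat 3 cross → the upper station.
2. bodyguard 3 crosses ← the lower station.
3. diplomat 1, diplomat 2, and diplomat 4 cross → the upper station.
4. diplomat 3 crosses ← the lower station.
5. bodyguard 1, bodyguard 2, and bodyguard 4 cross → the upper station.
6. bodyguard 2 and diplomat 2 cross ← the lower station.
7. bodyguard 2, bodyguard 3, and bodyguard 5 cross → the upper station.
8. diplomat 4 crosses ← the lower station.
9. diplomat 2 and diplomat 3 cross → the upper station.
10. diplomat 3 crosses ← the lower station.
11. diplomat 3, diplomat 4, and diplomat 5 cross → the upper station.

11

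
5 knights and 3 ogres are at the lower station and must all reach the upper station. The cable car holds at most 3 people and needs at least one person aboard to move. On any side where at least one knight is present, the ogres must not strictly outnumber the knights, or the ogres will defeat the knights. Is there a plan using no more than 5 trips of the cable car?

No

Counting alone: each trip to the upper station takes at most 3 across and each return brings at least 1 back, so after t trips out (and t−1 returns) at most 3t − (t−1) of the 8 are across; that first reaches 8 at t = 4, so at least 7 crossings are needed.
Since 5 < 7, 5 crossings cannot be enough. (The shortest complete plan in fact takes 7:)
1. 2 ogres → the upper station.  (the lower station: 5K 1O; the upper station: 0K 2O)
2. 1 ogre ← the lower station.  (the lower station: 5K 2O; the upper station: 0K 1O)
3. 2 knights and 1 ogre → the upper station.  (the lower station: 3K 1O; the upper station: 2K 2O)
4. 1 ogre ← the lower station.  (the lower station: 3K 2O; the upper station: 2K 1O)
5. 1 knight and 2 ogres → the upper station.  (the lower station: 2K 0O; the upper station: 3K 3O)
6. 1 ogre ← the lower station.  (the lower station: 2K 1O; the upper station: 3K 2O)
7. 2 knights and 1 ogre → the upper station.  (the lower station: 0K 0O; the upper station: 5K 3O)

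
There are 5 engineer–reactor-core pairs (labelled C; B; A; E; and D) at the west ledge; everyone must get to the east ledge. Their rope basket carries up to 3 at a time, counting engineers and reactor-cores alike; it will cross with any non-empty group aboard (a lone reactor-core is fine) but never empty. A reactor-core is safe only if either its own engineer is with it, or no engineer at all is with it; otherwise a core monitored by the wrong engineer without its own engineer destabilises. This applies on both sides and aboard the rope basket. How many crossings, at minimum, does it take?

11

Counting alone: each trip to the east ledge takes at most 3 across and each return brings at least 1 back, so after t trips out (and t−1 returns) at most 3t − (t−1) of the 10 are across; that first reaches 10 at t = 5, so at least 9 crossings are needed.
The safety rule pushes this higher. Following every safe sequence of crossings, the most of the 10 that can be at the east ledge as the rope basket arrives there on crossing 9 is 9 — never all 10.
So no plan with fewer than 11 crossings exists, and this one achieves 11:
1. engineer C and reactor-core C cross → the east ledge.
2. engineer C crosses ← the west ledge.
3. reactor-core A, reactor-core B, and reactor-core E cross → the east ledge.
4. reactor-core C crosses ← the west ledge.
5. engineer A, engineer B, and engineer E cross → the east ledge.
6. engineer B and reactor-core B cross ← the west ledge.
7. engineer B, engineer C, and engineer D cross → the east ledge.
8. reactor-core A crosses ← the west ledge.
9. reactor-core B and reactor-core C cross → the east ledge.
10. reactor-core C crosses ← the west ledge.
11. reactor-core A, reactor-core C, and reactor-core D cross → the east ledge.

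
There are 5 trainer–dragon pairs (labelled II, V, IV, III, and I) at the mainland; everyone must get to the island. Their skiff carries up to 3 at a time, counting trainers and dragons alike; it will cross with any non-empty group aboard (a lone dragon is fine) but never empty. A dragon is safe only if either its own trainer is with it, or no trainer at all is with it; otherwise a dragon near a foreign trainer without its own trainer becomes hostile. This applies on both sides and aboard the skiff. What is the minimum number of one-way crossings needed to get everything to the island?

Counting alone: each trip to the island takes at most 3 across and each return brings at least 1 back, so after t trips out (and t−1 returns) at most 3t − (t−1) of the 10 are across; that first reaches 10 at t = 5, so at least 9 crossings are needed.
The safety rule pushes this higher. Following every safe sequence of crossings, the most of the 10 that can be at the island as the skiff arrives there on crossing 9 is 9 — never all 10.
So no plan with fewer than 11 crossings exists, and this one achieves 11:
1. dragon II and trainer II cross → the island.
2. trainer II crosses ← the mainland.
3. dragon III, dragon IV, and dragon V cross → the island.
4. dragon II crosses ← the mainland.
5. trainer III, trainer IV, and trainer V cross → the island.
6. dragon V and trainer V cross ← the mainland.
7. trainer I, trainer II, and trainer V cross → the island.
8. dragon IV crosses ← the mainland.
9. dragon II and dragon V cross → the island.
10. dragon II crosses ← the mainland.
11. dragon I, dragon II, and dragon IV cross → the island.

11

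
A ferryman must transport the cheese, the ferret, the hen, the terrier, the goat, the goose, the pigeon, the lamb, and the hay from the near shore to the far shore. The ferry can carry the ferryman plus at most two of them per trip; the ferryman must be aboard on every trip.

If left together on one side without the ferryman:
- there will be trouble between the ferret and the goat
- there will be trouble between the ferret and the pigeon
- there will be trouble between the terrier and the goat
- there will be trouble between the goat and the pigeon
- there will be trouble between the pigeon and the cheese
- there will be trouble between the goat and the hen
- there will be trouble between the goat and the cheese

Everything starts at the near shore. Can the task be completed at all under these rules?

1. Ferryman goes to the far shore with the goat and the pigeon.  [the near shore: the cheese, the ferret, the goose, the hay, the hen, the lamb, the terrier | the far shore: the goat, the pigeon]
2. Ferryman goes back to the near shore with the goat.  [the near shore: the cheese, the ferret, the goat, the goose, the hay, the hen, the lamb, the terrier | the far shore: the pigeon]
3. Ferryman goes to the far shore with the goat and the hen.  [the near shore: the cheese, the ferret, the goose, the hay, the lamb, the terrier | the far shore: the goat, the hen, the pigeon]
4. Ferryman goes back to the near shore with the goat.  [the near shore: the cheese, the ferret, the goat, the goose, the hay, the lamb, the terrier | the far shore: the hen, the pigeon]
5. Ferryman goes to the far shore with the goat and the terrier.  [the near shore: the cheese, the ferret, the goose, the hay, the lamb | the far shore: the goat, the hen, the pigeon, the terrier]
6. Ferryman goes back to the near shore with the goat.  [the near shore: the cheese, the ferret, the goat, the goose, the hay, the lamb | the far shore: the hen, the pigeon, the terrier]
7. Ferryman goes to the far shore with the cheese and the ferret.  [the near shore: the goat, the goose, the hay, the lamb | the far shore: the cheese, the ferret, the hen, the pigeon, the terrier]
8. Ferryman goes back to the near shore with the pigeon.  [the near shore: the goat, the goose, the hay, the lamb, the pigeon | the far shore: the cheese, the ferret, the hen, the terrier]
9. Ferryman goes to the far shore with the goat and the goose.  [the near shore: the hay, the lamb, the pigeon | the far shore: the cheese, the ferret, the goat, the goose, the hen, the terrier]
10. Ferryman goes back to the near shore with the goat.  [the near shore: the goat, the hay, the lamb, the pigeon | the far shore: the cheese, the ferret, the goose, the hen, the terrier]
11. Ferryman goes to the far shore with the goat and the lamb.  [the near shore: the hay, the pigeon | the far shore: the cheese, the ferret, the goat, the goose, the hen, the lamb, the terrier]
12. Ferryman goes back to the near shore with the goat.  [the near shore: the goat, the hay, the pigeon | the far shore: the cheese, the ferret, the goose, the hen, the lamb, the terrier]
13. Ferryman goes to the far shore with the goat and the hay.  [the near shore: the pigeon | the far shore: the cheese, the ferret, the goat, the goose, the hay, the hen, the lamb, the terrier]
14. Ferryman goes back to the near shore with the goat.  [the near shore: the goat, the pigeon | the far shore: the cheese, the ferret, the goose, the hay, the hen, the lamb, the terrier]
15. Ferryman goes to the far shore with the goat and the pigeon.  [the near shore: — | the far shore: the cheese, the ferret, the goat, the goose, the hay, the hen, the lamb, the pigeon, the terrier]

Yes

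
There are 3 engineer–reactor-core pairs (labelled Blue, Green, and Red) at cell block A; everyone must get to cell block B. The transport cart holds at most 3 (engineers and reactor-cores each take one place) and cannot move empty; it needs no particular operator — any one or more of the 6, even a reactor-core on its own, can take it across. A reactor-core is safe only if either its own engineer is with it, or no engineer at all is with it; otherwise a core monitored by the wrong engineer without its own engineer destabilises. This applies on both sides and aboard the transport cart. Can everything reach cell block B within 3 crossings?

Counting alone: each trip to cell block B takes at most 3 across and each return brings at least 1 back, so after t trips out (and t−1 returns) at most 3t − (t−1) of the 6 are across; that first reaches 6 at t = 3, so at least 5 crossings are needed.
Since 3 < 5, 3 crossings cannot be enough. (The shortest complete plan in fact takes 5:)
1. engineer Blue and reactor-core Blue cross → cell block B.
2. engineer Blue crosses ← cell block A.
3. engineer Blue, engineer Green, and engineer Red cross → cell block B.
4. reactor-core Blue crosses ← cell block A.
5. reactor-core Blue, reactor-core Green, and reactor-core Red cross → cell block B.

No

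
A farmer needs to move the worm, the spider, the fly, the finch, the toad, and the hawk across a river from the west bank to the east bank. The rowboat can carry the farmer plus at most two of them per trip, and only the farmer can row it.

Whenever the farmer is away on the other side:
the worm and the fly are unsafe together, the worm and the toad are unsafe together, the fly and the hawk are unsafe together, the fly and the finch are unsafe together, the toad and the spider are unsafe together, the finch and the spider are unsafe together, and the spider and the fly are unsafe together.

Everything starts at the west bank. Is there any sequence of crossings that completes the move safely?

No

Whatever the first load, the items left behind include a forbidden pair without the farmer. No opening move is safe, so no plan exists.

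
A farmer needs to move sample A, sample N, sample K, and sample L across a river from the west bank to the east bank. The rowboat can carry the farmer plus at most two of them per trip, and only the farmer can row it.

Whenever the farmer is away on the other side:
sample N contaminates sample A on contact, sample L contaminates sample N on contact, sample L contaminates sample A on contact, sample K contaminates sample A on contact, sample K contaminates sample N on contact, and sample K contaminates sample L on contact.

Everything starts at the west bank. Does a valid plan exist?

Whatever the first load, the items left behind include a forbidden pair without the farmer. No opening move is safe, so no plan exists.

No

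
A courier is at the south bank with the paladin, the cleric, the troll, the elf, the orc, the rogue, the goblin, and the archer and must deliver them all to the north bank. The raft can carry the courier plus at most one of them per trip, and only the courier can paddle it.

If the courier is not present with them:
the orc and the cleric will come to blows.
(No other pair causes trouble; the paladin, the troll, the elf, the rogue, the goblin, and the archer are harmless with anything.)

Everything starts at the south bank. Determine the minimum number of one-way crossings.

Counting alone: the courier can take at most 1 across per trip to the north bank, so moving all 8 needs at least 8 loaded trips out, with a return between consecutive ones — at least 15 crossings.
The plan below uses exactly 15 crossings, so it is optimal:
1. Courier goes to the north bank with the cleric.  [the south bank: the archer, the elf, the goblin, the orc, the paladin, the rogue, the troll | the north bank: the cleric]
2. Courier goes back to the south bank alone.  [the south bank: the archer, the elf, the goblin, the orc, the paladin, the rogue, the troll | the north bank: the cleric]
3. Courier goes to the north bank with the paladin.  [the south bank: the archer, the elf, the goblin, the orc, the rogue, the troll | the north bank: the cleric, the paladin]
4. Courier goes back to the south bank alone.  [the south bank: the archer, the elf, the goblin, the orc, the rogue, the troll | the north bank: the cleric, the paladin]
5. Courier goes to the north bank with the troll.  [the south bank: the archer, the elf, the goblin, the orc, the rogue | the north bank: the cleric, the paladin, the troll]
6. Courier goes back to the south bank alone.  [the south bank: the archer, the elf, the goblin, the orc, the rogue | the north bank: the cleric, the paladin, the troll]
7. Courier goes to the north bank with the elf.  [the south bank: the archer, the goblin, the orc, the rogue | the north bank: the cleric, the elf, the paladin, the troll]
8. Courier goes back to the south bank alone.  [the south bank: the archer, the goblin, the orc, the rogue | the north bank: the cleric, the elf, the paladin, the troll]
9. Courier goes to the north bank with the rogue.  [the south bank: the archer, the goblin, the orc | the north bank: the cleric, the elf, the paladin, the rogue, the troll]
10. Courier goes back to the south bank alone.  [the south bank: the archer, the goblin, the orc | the north bank: the cleric, the elf, the paladin, the rogue, the troll]
11. Courier goes to the north bank with the goblin.  [the south bank: the archer, the orc | the north bank: the cleric, the elf, the goblin, the paladin, the rogue, the troll]
12. Courier goes back to the south bank alone.  [the south bank: the archer, the orc | the north bank: the cleric, the elf, the goblin, the paladin, the rogue, the troll]
13. Courier goes to the north bank with the archer.  [the south bank: the orc | the north bank: the archer, the cleric, the elf, the goblin, the paladin, the rogue, the troll]
14. Courier goes back to the south bank alone.  [the south bank: the orc | the north bank: the archer, the cleric, the elf, the goblin, the paladin, the rogue, the troll]
15. Courier goes to the north bank with the orc.  [the south bank: — | the north bank: the archer, the cleric, the elf, the goblin, the orc, the paladin, the rogue, the troll]

15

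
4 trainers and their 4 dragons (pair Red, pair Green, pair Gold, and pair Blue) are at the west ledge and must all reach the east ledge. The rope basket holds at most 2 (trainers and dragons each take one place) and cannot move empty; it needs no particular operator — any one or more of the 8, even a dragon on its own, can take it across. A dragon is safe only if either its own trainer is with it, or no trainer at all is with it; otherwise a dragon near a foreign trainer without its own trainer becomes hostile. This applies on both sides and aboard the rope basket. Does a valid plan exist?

No

Following every safe sequence of crossings from the start, the most of the 8 that can be at the east ledge as the rope basket arrives there on crossings 1, 3, 5 is 2, 3, 4 respectively; the best ever achieved is 4 of 8.
From crossing 7 on, no configuration arises that was not already reachable earlier: only 44 distinct safe configurations (who is on which side, and where the rope basket is) can ever be reached, none of them has everyone across, and every continuation just revisits them. So no valid plan exists.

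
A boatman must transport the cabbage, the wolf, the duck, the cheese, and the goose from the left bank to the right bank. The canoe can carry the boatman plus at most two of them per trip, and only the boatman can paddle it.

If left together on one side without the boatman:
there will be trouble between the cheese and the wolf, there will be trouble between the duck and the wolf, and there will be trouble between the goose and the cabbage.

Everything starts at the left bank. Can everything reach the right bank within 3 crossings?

No

Counting alone: the boatman can take at most 2 across per trip to the right bank, so moving all 5 needs at least 3 loaded trips out, with a return between consecutive ones — at least 5 crossings.
Since 3 < 5, 3 crossings cannot be enough. (The shortest complete plan in fact takes 5:)
1. Boatman goes to the right bank with the cabbage and the wolf.
2. Boatman goes back to the left bank alone.
3. Boatman goes to the right bank with the cheese and the duck.
4. Boatman goes back to the left bank with the wolf.
5. Boatman goes to the right bank with the goose and the wolf.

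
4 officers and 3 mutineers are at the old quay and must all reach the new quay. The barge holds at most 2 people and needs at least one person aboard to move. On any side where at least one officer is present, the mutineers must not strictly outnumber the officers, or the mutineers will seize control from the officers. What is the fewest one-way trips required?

Counting alone: each trip to the new quay takes at most 2 across and each return brings at least 1 back, so after t trips out (and t−1 returns) at most 2t − (t−1) of the 7 are across; that first reaches 7 at t = 6, so at least 11 crossings are needed.
The plan below uses exactly 11 crossings, so it is optimal:
1. 2 mutineers → the new quay.  (the old quay: 4O 1M; the new quay: 0O 2M)
2. 1 mutineer ← the old quay.  (the old quay: 4O 2M; the new quay: 0O 1M)
3. 2 mutineers → the new quay.  (the old quay: 4O 0M; the new quay: 0O 3M)
4. 1 mutineer ← the old quay.  (the old quay: 4O 1M; the new quay: 0O 2M)
5. 2 officers → the new quay.  (the old quay: 2O 1M; the new quay: 2O 2M)
6. 1 mutineer ← the old quay.  (the old quay: 2O 2M; the new quay: 2O 1M)
7. 1 officer and 1 mutineer → the new quay.  (the old quay: 1O 1M; the new quay: 3O 2M)
8. 1 officer ← the old quay.  (the old quay: 2O 1M; the new quay: 2O 2M)
9. 1 officer and 1 mutineer → the new quay.  (the old quay: 1O 0M; the new quay: 3O 3M)
10. 1 mutineer ← the old quay.  (the old quay: 1O 1M; the new quay: 3O 2M)
11. 1 officer and 1 mutineer → the new quay.  (the old quay: 0O 0M; the new quay: 4O 3M)

11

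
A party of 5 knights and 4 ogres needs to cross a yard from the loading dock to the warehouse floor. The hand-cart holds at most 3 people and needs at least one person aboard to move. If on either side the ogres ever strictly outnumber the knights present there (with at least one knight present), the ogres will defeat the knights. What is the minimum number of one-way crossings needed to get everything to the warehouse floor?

Counting alone: each trip to the warehouse floor takes at most 3 across and each return brings at least 1 back, so after t trips out (and t−1 returns) at most 3t − (t−1) of the 9 are across; that first reaches 9 at t = 4, so at least 7 crossings are needed.
The plan below uses exactly 7 crossings, so it is optimal:
1. 3 ogres → the warehouse floor.  (the loading dock: 5K 1O; the warehouse floor: 0K 3O)
2. 1 ogre ← the loading dock.  (the loading dock: 5K 2O; the warehouse floor: 0K 2O)
3. 3 knights → the warehouse floor.  (the loading dock: 2K 2O; the warehouse floor: 3K 2O)
4. 1 knight ← the loading dock.  (the loading dock: 3K 2O; the warehouse floor: 2K 2O)
5. 2 knights and 1 ogre → the warehouse floor.  (the loading dock: 1K 1O; the warehouse floor: 4K 3O)
6. 1 knight ← the loading dock.  (the loading dock: 2K 1O; the warehouse floor: 3K 3O)
7. 2 knights and 1 ogre → the warehouse floor.  (the loading dock: 0K 0O; the warehouse floor: 5K 4O)

7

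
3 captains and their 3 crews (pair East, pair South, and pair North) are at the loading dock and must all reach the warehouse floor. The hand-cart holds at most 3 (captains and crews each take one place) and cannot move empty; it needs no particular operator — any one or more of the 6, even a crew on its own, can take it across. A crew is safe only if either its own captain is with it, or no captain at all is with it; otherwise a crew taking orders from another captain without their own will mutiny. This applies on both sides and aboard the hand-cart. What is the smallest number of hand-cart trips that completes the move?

5

Counting alone: each trip to the warehouse floor takes at most 3 across and each return brings at least 1 back, so after t trips out (and t−1 returns) at most 3t − (t−1) of the 6 are across; that first reaches 6 at t = 3, so at least 5 crossings are needed.
The plan below uses exactly 5 crossings, so it is optimal:
1. captain East and crew East cross → the warehouse floor.
2. captain East crosses ← the loading dock.
3. captain East, captain North, and captain South cross → the warehouse floor.
4. crew East crosses ← the loading dock.
5. crew East, crew North, and crew South cross → the warehouse floor.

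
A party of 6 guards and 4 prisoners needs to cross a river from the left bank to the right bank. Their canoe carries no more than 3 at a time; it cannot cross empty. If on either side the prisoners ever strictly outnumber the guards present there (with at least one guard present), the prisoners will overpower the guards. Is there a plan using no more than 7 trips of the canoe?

No

Counting alone: each trip to the right bank takes at most 3 across and each return brings at least 1 back, so after t trips out (and t−1 returns) at most 3t − (t−1) of the 10 are across; that first reaches 10 at t = 5, so at least 9 crossings are needed.
Since 7 < 9, 7 crossings cannot be enough. (The shortest complete plan in fact takes 9:)
1. 2 prisoners → the right bank.  (the left bank: 6G 2P; the right bank: 0G 2P)
2. 1 prisoner ← the left bank.  (the left bank: 6G 3P; the right bank: 0G 1P)
3. 3 prisoners → the right bank.  (the left bank: 6G 0P; the right bank: 0G 4P)
4. 1 prisoner ← the left bank.  (the left bank: 6G 1P; the right bank: 0G 3P)
5. 3 guards → the right bank.  (the left bank: 3G 1P; the right bank: 3G 3P)
6. 1 prisoner ← the left bank.  (the left bank: 3G 2P; the right bank: 3G 2P)
7. 1 guard and 2 prisoners → the right bank.  (the left bank: 2G 0P; the right bank: 4G 4P)
8. 1 prisoner ← the left bank.  (the left bank: 2G 1P; the right bank: 4G 3P)
9. 2 guards and 1 prisoner → the right bank.  (the left bank: 0G 0P; the right bank: 6G 4P)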